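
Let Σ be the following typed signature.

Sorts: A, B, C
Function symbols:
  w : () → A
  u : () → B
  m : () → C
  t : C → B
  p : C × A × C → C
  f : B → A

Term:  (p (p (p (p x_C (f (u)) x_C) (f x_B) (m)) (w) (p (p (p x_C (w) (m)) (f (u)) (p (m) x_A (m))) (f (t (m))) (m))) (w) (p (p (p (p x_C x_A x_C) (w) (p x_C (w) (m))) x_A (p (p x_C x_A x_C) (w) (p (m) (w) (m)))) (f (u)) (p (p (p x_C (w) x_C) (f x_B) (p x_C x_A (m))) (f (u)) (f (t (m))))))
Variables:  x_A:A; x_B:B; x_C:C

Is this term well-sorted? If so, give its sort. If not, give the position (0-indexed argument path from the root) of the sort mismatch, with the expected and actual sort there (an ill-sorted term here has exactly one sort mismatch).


        x_C : C
          (u) : B
        (f (u)) : A
        x_C : C
      (p x_C (f (u)) x_C) : C
        x_B : B
      (f x_B) : A
      (m) : C
    (p (p x_C (f (u)) x_C) (f x_B) (m)) : C
    (w) : A
          x_C : C
          (w) : A
          (m) : C
        (p x_C (w) (m)) : C
          (u) : B
        (f (u)) : A
          (m) : C
          x_A : A
          (m) : C
        (p (m) x_A (m)) : C
      (p (p x_C (w) (m)) (f (u)) (p (m) x_A (m))) : C
          (m) : C
        (t (m)) : B
      (f (t (m))) : A
      (m) : C
    (p (p (p x_C (w) (m)) (f (u)) (p (m) x_A (m))) (f (t (m))) (m)) : C
  (p (p (p x_C (f (u)) x_C) (f x_B) (m)) (w) (p (p (p x_C (w) (m)) (f (u)) (p (m) x_A (m))) (f (t (m))) (m))) : C
  (w) : A
          x_C : C
          x_A : A
          x_C : C
        (p x_C x_A x_C) : C
        (w) : A
          x_C : C
          (w) : A
          (m) : C
        (p x_C (w) (m)) : C
      (p (p x_C x_A x_C) (w) (p x_C (w) (m))) : C
      x_A : A
          x_C : C
          x_A : A
          x_C : C
        (p x_C x_A x_C) : C
        (w) : A
          (m) : C
          (w) : A
          (m) : C
        (p (m) (w) (m)) : C
      (p (p x_C x_A x_C) (w) (p (m) (w) (m))) : C
    (p (p (p x_C x_A x_C) (w) (p x_C (w) (m))) x_A (p (p x_C x_A x_C) (w) (p (m) (w) (m)))) : C
      (u) : B
    (f (u)) : A
          x_C : C
          (w) : A
          x_C : C
        (p x_C (w) x_C) : C
          x_B : B
        (f x_B) : A
          x_C : C
          x_A : A
          (m) : C
        (p x_C x_A (m)) : C
      (p (p x_C (w) x_C) (f x_B) (p x_C x_A (m))) : C
        (u) : B
      (f (u)) : A
          (m) : C
        (t (m)) : B
      (f (t (m))) : A
    (p (p (p x_C (w) x_C) (f x_B) (p x_C x_A (m))) (f (u)) (f (t (m)))) : ✗ arg 2 at [2, 2, 2] has sort A, expected C

ill-sorted at position [2, 2, 2]: expected C, got A


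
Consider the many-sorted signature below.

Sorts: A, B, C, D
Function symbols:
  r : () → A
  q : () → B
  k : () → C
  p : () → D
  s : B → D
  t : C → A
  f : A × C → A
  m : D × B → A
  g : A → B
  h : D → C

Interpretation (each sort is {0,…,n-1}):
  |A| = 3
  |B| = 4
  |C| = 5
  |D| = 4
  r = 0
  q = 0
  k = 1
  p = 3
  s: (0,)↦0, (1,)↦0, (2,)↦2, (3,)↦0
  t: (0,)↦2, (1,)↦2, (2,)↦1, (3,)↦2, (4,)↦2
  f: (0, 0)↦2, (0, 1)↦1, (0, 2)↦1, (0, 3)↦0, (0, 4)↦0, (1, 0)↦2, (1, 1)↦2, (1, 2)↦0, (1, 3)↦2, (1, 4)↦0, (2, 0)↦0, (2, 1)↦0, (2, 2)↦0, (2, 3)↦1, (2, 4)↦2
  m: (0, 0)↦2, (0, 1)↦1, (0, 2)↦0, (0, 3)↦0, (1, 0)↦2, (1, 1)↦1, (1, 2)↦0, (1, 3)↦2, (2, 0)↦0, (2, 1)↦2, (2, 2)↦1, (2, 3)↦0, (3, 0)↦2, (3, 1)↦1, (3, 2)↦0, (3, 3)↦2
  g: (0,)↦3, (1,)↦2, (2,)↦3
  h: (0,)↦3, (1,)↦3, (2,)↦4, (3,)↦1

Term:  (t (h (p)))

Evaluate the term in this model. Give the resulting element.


  p = 3
  (h (p)) = h(3,) = 1
  (t (h (p))) = t(1,) = 2

value = 2


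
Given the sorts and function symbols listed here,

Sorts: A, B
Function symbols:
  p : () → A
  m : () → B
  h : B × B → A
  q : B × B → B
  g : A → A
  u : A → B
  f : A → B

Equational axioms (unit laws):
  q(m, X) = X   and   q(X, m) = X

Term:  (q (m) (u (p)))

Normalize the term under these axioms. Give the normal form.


1. (q (m) (u (p)))  →  (u (p))

normal form = (u (p))


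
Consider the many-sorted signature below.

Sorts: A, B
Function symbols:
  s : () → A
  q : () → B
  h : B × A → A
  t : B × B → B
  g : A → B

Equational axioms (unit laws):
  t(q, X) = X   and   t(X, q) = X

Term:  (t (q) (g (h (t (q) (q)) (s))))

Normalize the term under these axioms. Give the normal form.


1. (t (q) (g (h (t (q) (q)) (s))))  →  (g (h (t (q) (q)) (s)))
2. (g (h (t (q) (q)) (s)))  →  (g (h (q) (s)))

normal form = (g (h (q) (s)))


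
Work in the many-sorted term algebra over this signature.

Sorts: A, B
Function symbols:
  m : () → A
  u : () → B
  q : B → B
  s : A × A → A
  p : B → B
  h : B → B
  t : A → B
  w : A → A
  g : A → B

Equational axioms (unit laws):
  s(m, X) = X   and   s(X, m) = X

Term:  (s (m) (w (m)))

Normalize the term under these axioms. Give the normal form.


1. (s (m) (w (m)))  →  (w (m))

normal form = (w (m))


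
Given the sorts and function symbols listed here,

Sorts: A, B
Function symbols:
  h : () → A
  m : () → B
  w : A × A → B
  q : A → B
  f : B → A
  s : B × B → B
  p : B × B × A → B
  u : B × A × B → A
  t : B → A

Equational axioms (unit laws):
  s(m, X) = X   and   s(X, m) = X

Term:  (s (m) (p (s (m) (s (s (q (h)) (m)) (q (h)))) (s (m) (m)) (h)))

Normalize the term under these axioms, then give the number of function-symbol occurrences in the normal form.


1. (s (m) (p (s (m) (s (s (q (h)) (m)) (q (h)))) (s (m) (m)) (h)))  →  (p (s (m) (s (s (q (h)) (m)) (q (h)))) (s (m) (m)) (h))
2. (p (s (m) (s (s (q (h)) (m)) (q (h)))) (s (m) (m)) (h))  →  (p (s (s (q (h)) (m)) (q (h))) (s (m) (m)) (h))
3. (p (s (s (q (h)) (m)) (q (h))) (s (m) (m)) (h))  →  (p (s (q (h)) (q (h))) (s (m) (m)) (h))
4. (p (s (q (h)) (q (h))) (s (m) (m)) (h))  →  (p (s (q (h)) (q (h))) (m) (h))
normal form: (p (s (q (h)) (q (h))) (m) (h))

size = 8


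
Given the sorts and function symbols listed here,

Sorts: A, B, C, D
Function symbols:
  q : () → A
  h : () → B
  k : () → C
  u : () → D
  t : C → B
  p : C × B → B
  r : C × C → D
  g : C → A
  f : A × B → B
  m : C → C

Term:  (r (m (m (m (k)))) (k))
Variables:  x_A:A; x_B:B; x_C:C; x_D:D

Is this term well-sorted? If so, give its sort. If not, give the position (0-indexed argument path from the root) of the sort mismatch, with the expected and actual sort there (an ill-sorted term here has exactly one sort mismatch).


        (k) : C
      (m (k)) : C
    (m (m (k))) : C
  (m (m (m (k)))) : C
  (k) : C
(r (m (m (m (k)))) (k)) : D

well-sorted; sort = D


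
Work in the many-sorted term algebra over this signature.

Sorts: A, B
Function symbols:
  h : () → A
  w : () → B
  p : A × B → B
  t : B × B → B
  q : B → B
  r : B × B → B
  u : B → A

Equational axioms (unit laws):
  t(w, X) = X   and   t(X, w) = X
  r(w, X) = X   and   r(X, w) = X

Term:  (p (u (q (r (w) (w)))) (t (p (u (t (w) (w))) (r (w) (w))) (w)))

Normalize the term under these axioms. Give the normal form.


1. (p (u (q (r (w) (w)))) (t (p (u (t (w) (w))) (r (w) (w))) (w)))  →  (p (u (q (w))) (t (p (u (t (w) (w))) (r (w) (w))) (w)))
2. (p (u (q (w))) (t (p (u (t (w) (w))) (r (w) (w))) (w)))  →  (p (u (q (w))) (p (u (t (w) (w))) (r (w) (w))))
3. (p (u (q (w))) (p (u (t (w) (w))) (r (w) (w))))  →  (p (u (q (w))) (p (u (w)) (r (w) (w))))
4. (p (u (q (w))) (p (u (w)) (r (w) (w))))  →  (p (u (q (w))) (p (u (w)) (w)))

normal form = (p (u (q (w))) (p (u (w)) (w)))


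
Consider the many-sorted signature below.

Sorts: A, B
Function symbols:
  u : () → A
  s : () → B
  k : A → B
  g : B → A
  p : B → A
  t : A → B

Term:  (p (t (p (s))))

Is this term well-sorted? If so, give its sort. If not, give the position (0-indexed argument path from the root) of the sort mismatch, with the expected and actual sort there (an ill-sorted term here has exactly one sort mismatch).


well-sorted; sort = A

      (s) : B
    (p (s)) : A
  (t (p (s))) : B
(p (t (p (s)))) : A


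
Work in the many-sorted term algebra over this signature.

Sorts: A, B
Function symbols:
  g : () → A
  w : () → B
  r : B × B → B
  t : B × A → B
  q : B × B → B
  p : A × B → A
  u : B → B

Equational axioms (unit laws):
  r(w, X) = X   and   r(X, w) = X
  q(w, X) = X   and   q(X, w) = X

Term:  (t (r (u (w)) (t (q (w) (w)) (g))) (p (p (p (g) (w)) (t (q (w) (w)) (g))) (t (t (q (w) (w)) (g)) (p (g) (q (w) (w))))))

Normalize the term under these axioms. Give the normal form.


1. (t (r (u (w)) (t (q (w) (w)) (g))) (p (p (p (g) (w)) (t (q (w) (w)) (g))) (t (t (q (w) (w)) (g)) (p (g) (q (w) (w))))))  →  (t (r (u (w)) (t (w) (g))) (p (p (p (g) (w)) (t (q (w) (w)) (g))) (t (t (q (w) (w)) (g)) (p (g) (q (w) (w))))))
2. (t (r (u (w)) (t (w) (g))) (p (p (p (g) (w)) (t (q (w) (w)) (g))) (t (t (q (w) (w)) (g)) (p (g) (q (w) (w))))))  →  (t (r (u (w)) (t (w) (g))) (p (p (p (g) (w)) (t (w) (g))) (t (t (q (w) (w)) (g)) (p (g) (q (w) (w))))))
3. (t (r (u (w)) (t (w) (g))) (p (p (p (g) (w)) (t (w) (g))) (t (t (q (w) (w)) (g)) (p (g) (q (w) (w))))))  →  (t (r (u (w)) (t (w) (g))) (p (p (p (g) (w)) (t (w) (g))) (t (t (w) (g)) (p (g) (q (w) (w))))))
4. (t (r (u (w)) (t (w) (g))) (p (p (p (g) (w)) (t (w) (g))) (t (t (w) (g)) (p (g) (q (w) (w))))))  →  (t (r (u (w)) (t (w) (g))) (p (p (p (g) (w)) (t (w) (g))) (t (t (w) (g)) (p (g) (w)))))

normal form = (t (r (u (w)) (t (w) (g))) (p (p (p (g) (w)) (t (w) (g))) (t (t (w) (g)) (p (g) (w)))))


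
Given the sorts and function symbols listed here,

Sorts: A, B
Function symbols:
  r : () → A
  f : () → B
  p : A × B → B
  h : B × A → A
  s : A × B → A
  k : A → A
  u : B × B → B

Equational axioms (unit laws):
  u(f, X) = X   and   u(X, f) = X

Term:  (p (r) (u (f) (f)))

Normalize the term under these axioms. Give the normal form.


1. (p (r) (u (f) (f)))  →  (p (r) (f))

normal form = (p (r) (f))


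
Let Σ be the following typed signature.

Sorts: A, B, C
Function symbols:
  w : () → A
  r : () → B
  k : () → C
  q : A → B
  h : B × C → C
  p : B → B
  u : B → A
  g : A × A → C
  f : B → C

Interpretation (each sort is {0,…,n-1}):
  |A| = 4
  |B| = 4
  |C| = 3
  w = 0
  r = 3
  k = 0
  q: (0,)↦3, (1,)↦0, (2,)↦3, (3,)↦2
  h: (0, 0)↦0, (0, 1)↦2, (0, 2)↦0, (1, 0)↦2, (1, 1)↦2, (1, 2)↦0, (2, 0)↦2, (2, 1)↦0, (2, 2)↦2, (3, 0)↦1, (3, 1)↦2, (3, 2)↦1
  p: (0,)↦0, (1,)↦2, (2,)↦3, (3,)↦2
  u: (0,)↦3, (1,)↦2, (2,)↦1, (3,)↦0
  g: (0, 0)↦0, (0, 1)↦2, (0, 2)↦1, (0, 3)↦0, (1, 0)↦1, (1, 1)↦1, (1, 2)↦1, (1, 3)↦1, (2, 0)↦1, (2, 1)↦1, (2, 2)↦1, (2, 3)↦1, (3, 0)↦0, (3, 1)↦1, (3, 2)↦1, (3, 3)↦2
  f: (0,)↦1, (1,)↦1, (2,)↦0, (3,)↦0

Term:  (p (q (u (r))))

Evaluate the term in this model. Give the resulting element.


value = 2

  r = 3
  (u (r)) = u(3,) = 0
  (q (u (r))) = q(0,) = 3
  (p (q (u (r)))) = p(3,) = 2


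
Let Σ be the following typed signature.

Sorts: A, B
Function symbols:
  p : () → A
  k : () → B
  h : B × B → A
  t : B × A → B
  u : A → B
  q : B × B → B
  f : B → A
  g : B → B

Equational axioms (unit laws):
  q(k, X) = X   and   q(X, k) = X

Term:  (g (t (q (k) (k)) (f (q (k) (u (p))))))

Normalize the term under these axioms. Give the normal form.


1. (g (t (q (k) (k)) (f (q (k) (u (p))))))  →  (g (t (k) (f (q (k) (u (p))))))
2. (g (t (k) (f (q (k) (u (p))))))  →  (g (t (k) (f (u (p)))))

normal form = (g (t (k) (f (u (p)))))


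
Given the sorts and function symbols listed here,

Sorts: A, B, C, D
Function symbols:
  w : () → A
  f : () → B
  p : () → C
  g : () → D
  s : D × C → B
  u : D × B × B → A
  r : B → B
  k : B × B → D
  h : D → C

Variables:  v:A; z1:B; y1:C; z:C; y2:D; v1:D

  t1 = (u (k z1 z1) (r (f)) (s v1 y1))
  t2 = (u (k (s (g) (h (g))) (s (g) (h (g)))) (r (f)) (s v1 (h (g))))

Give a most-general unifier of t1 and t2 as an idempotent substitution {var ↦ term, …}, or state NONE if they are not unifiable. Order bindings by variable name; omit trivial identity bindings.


{y1 ↦ (h (g)), z1 ↦ (s (g) (h (g)))}


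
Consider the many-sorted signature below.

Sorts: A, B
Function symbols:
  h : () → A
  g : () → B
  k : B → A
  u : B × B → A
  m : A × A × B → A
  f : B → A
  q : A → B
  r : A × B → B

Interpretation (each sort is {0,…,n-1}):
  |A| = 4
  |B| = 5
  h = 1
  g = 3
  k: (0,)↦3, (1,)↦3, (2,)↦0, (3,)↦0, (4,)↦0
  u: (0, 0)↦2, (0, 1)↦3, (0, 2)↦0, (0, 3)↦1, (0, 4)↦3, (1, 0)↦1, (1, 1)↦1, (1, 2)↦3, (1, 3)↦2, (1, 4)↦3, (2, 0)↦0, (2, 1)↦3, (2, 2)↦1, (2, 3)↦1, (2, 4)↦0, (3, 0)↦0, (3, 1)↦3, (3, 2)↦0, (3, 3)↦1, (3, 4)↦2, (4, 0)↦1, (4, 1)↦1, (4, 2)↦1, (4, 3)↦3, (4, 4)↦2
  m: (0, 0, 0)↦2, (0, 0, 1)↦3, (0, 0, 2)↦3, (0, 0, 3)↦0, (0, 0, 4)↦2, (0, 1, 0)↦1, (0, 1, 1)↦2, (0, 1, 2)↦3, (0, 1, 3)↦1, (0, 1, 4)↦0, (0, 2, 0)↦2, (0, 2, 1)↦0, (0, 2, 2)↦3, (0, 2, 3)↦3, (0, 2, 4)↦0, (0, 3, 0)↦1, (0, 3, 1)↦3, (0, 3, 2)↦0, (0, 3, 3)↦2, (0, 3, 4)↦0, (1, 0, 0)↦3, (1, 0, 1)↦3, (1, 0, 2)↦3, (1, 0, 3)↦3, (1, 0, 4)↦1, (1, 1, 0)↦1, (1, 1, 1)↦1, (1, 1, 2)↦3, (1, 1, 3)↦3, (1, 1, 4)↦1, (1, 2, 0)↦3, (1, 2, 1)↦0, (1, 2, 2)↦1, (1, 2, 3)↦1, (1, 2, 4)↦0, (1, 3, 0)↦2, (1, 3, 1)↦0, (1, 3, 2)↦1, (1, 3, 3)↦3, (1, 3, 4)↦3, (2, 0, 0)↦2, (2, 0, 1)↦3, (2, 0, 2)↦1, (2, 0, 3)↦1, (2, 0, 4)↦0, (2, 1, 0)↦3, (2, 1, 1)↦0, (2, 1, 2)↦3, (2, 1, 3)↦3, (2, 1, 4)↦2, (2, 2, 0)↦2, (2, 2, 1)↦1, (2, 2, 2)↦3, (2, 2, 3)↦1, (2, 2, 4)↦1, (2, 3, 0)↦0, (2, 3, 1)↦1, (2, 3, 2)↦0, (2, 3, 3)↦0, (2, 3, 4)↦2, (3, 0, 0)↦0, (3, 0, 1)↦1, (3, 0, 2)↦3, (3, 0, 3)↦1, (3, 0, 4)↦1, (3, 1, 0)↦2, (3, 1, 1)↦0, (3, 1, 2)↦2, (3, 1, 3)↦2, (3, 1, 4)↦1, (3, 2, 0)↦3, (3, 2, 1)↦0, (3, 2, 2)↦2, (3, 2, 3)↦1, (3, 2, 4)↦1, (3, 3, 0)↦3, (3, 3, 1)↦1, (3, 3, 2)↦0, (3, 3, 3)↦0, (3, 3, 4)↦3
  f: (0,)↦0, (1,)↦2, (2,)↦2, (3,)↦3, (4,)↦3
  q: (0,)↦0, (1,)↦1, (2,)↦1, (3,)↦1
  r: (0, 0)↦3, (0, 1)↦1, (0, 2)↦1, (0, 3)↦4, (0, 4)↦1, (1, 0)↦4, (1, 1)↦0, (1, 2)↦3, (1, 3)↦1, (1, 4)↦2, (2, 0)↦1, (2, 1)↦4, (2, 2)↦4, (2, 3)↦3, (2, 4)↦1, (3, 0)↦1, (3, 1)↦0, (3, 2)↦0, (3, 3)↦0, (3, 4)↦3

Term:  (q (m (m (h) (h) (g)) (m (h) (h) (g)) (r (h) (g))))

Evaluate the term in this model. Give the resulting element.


value = 1

  h = 1
  h = 1
  g = 3
  (m (h) (h) (g)) = m(1, 1, 3) = 3
  h = 1
  h = 1
  g = 3
  (m (h) (h) (g)) = m(1, 1, 3) = 3
  h = 1
  g = 3
  (r (h) (g)) = r(1, 3) = 1
  (m (m (h) (h) (g)) (m (h) (h) (g)) (r (h) (g))) = m(3, 3, 1) = 1
  (q (m (m (h) (h) (g)) (m (h) (h) (g)) (r (h) (g)))) = q(1,) = 1


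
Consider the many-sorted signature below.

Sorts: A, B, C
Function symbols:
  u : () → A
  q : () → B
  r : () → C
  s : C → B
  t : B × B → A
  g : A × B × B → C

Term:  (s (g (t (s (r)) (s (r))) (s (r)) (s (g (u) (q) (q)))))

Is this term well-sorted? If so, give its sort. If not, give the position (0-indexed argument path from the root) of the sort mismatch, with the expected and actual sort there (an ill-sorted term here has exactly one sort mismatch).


well-sorted; sort = B

        (r) : C
      (s (r)) : B
        (r) : C
      (s (r)) : B
    (t (s (r)) (s (r))) : A
      (r) : C
    (s (r)) : B
        (u) : A
        (q) : B
        (q) : B
      (g (u) (q) (q)) : C
    (s (g (u) (q) (q))) : B
  (g (t (s (r)) (s (r))) (s (r)) (s (g (u) (q) (q)))) : C
(s (g (t (s (r)) (s (r))) (s (r)) (s (g (u) (q) (q))))) : B


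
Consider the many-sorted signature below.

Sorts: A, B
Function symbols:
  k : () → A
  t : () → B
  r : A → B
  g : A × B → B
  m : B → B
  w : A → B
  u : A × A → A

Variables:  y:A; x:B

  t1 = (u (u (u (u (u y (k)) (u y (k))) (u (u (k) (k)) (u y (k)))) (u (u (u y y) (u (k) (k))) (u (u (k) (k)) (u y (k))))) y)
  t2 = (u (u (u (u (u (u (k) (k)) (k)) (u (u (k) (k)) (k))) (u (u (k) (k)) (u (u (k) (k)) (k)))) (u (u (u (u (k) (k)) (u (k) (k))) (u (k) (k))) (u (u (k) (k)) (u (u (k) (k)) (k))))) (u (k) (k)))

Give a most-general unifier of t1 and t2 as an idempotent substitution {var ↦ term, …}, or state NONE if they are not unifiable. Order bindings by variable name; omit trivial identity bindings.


{y ↦ (u (k) (k))}


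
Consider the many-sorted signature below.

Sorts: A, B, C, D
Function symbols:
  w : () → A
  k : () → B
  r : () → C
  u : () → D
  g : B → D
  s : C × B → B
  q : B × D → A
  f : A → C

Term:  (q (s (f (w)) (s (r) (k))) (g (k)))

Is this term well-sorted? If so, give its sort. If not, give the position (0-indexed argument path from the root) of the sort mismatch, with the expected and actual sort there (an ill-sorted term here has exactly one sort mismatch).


      (w) : A
    (f (w)) : C
      (r) : C
      (k) : B
    (s (r) (k)) : B
  (s (f (w)) (s (r) (k))) : B
    (k) : B
  (g (k)) : D
(q (s (f (w)) (s (r) (k))) (g (k))) : A

well-sorted; sort = A


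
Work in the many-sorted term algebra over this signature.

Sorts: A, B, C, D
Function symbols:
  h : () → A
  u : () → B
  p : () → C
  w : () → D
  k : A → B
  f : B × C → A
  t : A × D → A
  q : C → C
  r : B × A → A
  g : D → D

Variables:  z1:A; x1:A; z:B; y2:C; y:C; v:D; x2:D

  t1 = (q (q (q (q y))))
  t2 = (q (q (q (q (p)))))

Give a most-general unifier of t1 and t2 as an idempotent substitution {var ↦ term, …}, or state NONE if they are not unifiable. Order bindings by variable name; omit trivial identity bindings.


{y ↦ (p)}


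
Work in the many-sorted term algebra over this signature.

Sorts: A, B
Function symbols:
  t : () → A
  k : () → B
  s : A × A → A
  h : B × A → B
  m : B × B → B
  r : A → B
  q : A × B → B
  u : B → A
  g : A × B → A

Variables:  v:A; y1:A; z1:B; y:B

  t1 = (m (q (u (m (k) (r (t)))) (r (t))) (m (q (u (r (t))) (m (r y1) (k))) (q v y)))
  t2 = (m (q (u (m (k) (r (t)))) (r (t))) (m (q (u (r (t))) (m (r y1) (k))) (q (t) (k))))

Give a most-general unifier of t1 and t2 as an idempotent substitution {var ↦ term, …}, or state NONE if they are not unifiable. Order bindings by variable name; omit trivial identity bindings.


{v ↦ (t), y ↦ (k)}


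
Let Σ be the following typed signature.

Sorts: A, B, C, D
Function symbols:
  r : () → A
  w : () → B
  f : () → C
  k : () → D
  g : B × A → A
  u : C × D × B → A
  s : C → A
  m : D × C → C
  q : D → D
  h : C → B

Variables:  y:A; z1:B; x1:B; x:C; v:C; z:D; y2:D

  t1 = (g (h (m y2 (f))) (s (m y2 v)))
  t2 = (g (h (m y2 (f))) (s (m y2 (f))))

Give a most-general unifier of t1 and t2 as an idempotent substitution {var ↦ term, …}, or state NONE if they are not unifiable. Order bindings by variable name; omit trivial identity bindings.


{v ↦ (f)}


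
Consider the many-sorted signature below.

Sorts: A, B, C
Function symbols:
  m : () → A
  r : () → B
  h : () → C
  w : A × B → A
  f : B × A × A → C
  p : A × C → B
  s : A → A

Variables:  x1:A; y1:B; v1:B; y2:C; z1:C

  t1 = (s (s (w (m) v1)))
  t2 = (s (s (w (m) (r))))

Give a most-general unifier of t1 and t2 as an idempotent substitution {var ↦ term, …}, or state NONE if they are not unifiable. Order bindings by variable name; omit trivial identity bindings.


{v1 ↦ (r)}


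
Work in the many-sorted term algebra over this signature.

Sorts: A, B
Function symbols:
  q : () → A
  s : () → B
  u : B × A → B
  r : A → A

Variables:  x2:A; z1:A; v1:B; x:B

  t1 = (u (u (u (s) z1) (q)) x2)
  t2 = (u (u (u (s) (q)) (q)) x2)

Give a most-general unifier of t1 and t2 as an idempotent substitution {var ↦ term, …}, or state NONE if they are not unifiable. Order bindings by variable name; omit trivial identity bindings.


{z1 ↦ (q)}


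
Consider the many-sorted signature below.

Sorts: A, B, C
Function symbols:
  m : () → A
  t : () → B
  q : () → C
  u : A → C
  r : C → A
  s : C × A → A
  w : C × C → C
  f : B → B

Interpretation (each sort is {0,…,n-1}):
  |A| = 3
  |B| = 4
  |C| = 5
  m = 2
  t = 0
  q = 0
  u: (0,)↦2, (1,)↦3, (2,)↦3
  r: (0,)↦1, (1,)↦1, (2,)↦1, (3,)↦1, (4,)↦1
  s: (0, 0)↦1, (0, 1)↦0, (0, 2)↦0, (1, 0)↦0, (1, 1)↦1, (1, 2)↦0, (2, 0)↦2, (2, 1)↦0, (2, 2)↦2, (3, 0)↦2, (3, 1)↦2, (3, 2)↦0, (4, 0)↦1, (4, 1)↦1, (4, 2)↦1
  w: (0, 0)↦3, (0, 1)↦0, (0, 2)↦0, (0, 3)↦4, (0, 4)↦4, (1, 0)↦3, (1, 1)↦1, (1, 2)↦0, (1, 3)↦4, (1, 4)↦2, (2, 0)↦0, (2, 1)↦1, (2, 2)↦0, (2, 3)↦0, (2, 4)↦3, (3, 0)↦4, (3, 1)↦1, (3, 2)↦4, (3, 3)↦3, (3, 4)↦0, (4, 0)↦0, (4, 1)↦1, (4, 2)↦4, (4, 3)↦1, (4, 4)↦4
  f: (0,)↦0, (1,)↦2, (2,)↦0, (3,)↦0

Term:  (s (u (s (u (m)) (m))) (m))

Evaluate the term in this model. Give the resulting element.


value = 2

  m = 2
  (u (m)) = u(2,) = 3
  m = 2
  (s (u (m)) (m)) = s(3, 2) = 0
  (u (s (u (m)) (m))) = u(0,) = 2
  m = 2
  (s (u (s (u (m)) (m))) (m)) = s(2, 2) = 2


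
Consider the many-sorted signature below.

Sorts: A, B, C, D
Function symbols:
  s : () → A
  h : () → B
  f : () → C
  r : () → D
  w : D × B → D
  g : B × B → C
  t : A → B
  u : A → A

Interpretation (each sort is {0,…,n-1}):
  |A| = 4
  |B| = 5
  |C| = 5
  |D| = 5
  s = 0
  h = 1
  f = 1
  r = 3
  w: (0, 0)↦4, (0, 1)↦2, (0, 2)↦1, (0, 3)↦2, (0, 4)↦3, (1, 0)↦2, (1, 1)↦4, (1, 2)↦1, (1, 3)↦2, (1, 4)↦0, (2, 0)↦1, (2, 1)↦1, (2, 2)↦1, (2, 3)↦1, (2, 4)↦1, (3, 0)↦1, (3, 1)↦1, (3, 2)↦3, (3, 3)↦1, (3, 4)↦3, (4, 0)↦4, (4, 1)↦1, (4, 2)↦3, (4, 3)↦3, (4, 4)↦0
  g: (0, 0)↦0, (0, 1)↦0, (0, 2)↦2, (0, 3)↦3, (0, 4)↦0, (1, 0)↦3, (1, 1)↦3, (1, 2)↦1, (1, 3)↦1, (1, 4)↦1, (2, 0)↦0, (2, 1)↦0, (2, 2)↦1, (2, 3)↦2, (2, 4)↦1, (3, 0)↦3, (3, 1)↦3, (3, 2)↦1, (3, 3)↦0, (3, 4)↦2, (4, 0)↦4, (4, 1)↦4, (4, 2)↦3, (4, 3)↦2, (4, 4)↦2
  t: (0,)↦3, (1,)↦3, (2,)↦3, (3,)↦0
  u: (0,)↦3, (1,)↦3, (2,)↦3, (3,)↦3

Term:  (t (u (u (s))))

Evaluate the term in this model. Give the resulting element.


  s = 0
  (u (s)) = u(0,) = 3
  (u (u (s))) = u(3,) = 3
  (t (u (u (s)))) = t(3,) = 0

value = 0


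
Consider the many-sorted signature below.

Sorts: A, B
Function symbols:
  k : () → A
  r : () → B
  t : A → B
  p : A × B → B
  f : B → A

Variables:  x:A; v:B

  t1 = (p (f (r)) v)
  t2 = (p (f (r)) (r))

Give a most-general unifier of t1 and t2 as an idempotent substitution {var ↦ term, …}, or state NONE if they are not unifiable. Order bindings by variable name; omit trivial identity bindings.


{v ↦ (r)}


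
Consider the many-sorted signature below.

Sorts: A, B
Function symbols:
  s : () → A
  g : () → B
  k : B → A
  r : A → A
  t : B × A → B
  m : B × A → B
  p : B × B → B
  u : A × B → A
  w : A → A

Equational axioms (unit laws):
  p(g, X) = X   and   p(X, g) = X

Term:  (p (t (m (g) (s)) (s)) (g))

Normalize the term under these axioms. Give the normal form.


1. (p (t (m (g) (s)) (s)) (g))  →  (t (m (g) (s)) (s))

normal form = (t (m (g) (s)) (s))


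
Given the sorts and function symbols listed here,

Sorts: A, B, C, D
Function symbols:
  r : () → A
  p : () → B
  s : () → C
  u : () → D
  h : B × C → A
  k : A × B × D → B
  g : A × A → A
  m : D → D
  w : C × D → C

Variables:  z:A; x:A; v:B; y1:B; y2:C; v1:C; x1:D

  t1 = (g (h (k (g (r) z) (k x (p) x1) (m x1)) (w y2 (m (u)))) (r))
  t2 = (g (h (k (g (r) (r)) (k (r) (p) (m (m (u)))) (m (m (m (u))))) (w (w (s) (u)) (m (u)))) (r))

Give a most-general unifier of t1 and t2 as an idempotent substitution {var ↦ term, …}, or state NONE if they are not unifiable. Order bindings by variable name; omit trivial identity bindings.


{x ↦ (r), x1 ↦ (m (m (u))), y2 ↦ (w (s) (u)), z ↦ (r)}


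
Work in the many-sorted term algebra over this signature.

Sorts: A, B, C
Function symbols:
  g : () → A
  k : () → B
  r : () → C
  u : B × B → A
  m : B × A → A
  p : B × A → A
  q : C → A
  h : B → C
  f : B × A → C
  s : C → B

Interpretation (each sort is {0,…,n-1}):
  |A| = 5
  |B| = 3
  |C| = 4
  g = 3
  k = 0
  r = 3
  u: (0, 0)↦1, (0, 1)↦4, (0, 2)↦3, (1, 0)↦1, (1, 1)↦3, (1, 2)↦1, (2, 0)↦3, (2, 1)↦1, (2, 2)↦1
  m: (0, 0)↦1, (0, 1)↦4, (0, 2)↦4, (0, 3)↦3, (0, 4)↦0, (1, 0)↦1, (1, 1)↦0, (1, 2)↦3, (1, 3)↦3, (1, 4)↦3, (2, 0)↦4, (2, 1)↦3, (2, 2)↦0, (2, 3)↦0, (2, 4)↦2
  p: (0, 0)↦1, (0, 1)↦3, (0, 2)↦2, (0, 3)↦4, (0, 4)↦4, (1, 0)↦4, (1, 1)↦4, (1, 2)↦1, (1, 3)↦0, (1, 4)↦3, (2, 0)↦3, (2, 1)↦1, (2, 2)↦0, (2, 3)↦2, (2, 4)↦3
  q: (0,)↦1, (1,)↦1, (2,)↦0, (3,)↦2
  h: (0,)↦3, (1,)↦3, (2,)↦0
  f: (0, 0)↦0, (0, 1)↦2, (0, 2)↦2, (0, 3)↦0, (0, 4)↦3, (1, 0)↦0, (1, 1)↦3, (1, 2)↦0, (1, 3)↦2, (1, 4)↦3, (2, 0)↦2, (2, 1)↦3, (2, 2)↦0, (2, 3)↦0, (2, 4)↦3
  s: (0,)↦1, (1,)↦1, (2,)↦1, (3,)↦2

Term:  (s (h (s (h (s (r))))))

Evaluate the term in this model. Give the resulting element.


value = 2

  r = 3
  (s (r)) = s(3,) = 2
  (h (s (r))) = h(2,) = 0
  (s (h (s (r)))) = s(0,) = 1
  (h (s (h (s (r))))) = h(1,) = 3
  (s (h (s (h (s (r)))))) = s(3,) = 2


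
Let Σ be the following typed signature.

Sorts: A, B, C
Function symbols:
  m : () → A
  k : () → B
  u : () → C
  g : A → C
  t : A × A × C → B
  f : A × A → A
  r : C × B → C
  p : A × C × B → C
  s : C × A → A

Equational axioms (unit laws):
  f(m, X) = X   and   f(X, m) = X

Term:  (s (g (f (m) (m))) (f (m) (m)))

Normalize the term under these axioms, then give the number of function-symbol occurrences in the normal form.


1. (s (g (f (m) (m))) (f (m) (m)))  →  (s (g (m)) (f (m) (m)))
2. (s (g (m)) (f (m) (m)))  →  (s (g (m)) (m))
normal form: (s (g (m)) (m))

size = 4


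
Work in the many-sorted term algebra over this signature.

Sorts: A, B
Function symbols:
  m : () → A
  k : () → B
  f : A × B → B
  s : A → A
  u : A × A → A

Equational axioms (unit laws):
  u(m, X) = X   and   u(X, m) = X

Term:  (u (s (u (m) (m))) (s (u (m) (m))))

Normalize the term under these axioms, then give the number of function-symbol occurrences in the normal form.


1. (u (s (u (m) (m))) (s (u (m) (m))))  →  (u (s (m)) (s (u (m) (m))))
2. (u (s (m)) (s (u (m) (m))))  →  (u (s (m)) (s (m)))
normal form: (u (s (m)) (s (m)))

size = 5


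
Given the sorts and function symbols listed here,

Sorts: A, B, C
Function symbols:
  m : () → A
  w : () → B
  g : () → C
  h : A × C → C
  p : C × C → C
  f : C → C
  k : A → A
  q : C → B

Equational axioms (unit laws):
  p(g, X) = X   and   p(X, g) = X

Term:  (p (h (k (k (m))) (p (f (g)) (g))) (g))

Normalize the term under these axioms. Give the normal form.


1. (p (h (k (k (m))) (p (f (g)) (g))) (g))  →  (h (k (k (m))) (p (f (g)) (g)))
2. (h (k (k (m))) (p (f (g)) (g)))  →  (h (k (k (m))) (f (g)))

normal form = (h (k (k (m))) (f (g)))


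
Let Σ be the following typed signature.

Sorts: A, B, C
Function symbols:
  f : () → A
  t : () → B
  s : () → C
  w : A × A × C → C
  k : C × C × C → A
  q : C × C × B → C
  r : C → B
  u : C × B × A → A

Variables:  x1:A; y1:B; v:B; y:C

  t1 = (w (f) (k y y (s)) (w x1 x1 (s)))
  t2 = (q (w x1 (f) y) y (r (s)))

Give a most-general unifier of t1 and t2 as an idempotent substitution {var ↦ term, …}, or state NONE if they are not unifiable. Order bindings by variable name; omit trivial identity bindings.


NONE (not unifiable)

head clash or occurs-check failure — not unifiable


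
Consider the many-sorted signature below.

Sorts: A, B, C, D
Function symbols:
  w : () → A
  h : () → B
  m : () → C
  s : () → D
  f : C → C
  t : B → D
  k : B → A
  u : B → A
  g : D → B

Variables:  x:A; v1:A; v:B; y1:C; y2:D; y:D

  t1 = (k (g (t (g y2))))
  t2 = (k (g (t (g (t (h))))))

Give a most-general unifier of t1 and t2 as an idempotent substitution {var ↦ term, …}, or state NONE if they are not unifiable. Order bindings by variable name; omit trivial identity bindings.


{y2 ↦ (t (h))}


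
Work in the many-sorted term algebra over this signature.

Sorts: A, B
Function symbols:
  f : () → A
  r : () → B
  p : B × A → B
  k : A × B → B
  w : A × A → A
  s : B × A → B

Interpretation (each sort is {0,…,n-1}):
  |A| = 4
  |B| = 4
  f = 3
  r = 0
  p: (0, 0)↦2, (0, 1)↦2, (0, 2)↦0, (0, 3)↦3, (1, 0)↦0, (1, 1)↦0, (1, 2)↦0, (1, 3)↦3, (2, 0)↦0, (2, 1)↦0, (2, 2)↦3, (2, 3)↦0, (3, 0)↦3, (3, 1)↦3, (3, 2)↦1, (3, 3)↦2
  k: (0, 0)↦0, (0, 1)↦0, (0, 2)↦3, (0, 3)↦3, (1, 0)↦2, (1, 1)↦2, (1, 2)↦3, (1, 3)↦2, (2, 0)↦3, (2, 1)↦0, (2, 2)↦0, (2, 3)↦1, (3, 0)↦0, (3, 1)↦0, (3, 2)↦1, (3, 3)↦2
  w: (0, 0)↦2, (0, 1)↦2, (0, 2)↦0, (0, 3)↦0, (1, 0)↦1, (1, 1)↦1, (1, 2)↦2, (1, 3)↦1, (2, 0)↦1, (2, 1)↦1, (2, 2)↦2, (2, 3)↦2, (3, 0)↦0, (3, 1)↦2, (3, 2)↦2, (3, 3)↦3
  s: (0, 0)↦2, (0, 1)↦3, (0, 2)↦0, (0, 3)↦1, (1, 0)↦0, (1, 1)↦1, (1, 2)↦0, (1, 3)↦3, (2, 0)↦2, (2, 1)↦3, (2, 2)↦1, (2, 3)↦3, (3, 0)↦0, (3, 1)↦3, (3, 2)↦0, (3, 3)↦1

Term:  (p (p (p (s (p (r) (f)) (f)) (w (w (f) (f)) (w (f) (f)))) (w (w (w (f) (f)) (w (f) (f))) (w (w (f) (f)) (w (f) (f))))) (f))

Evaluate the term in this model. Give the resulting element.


  r = 0
  f = 3
  (p (r) (f)) = p(0, 3) = 3
  f = 3
  (s (p (r) (f)) (f)) = s(3, 3) = 1
  f = 3
  f = 3
  (w (f) (f)) = w(3, 3) = 3
  f = 3
  f = 3
  (w (f) (f)) = w(3, 3) = 3
  (w (w (f) (f)) (w (f) (f))) = w(3, 3) = 3
  (p (s (p (r) (f)) (f)) (w (w (f) (f)) (w (f) (f)))) = p(1, 3) = 3
  f = 3
  f = 3
  (w (f) (f)) = w(3, 3) = 3
  f = 3
  f = 3
  (w (f) (f)) = w(3, 3) = 3
  (w (w (f) (f)) (w (f) (f))) = w(3, 3) = 3
  f = 3
  f = 3
  (w (f) (f)) = w(3, 3) = 3
  f = 3
  f = 3
  (w (f) (f)) = w(3, 3) = 3
  (w (w (f) (f)) (w (f) (f))) = w(3, 3) = 3
  (w (w (w (f) (f)) (w (f) (f))) (w (w (f) (f)) (w (f) (f)))) = w(3, 3) = 3
  (p (p (s (p (r) (f)) (f)) (w (w (f) (f)) (w (f) (f)))) (w (w (w (f) (f)) (w (f) (f))) (w (w (f) (f)) (w (f) (f))))) = p(3, 3) = 2
  f = 3
  (p (p (p (s (p (r) (f)) (f)) (w (w (f) (f)) (w (f) (f)))) (w (w (w (f) (f)) (w (f) (f))) (w (w (f) (f)) (w (f) (f))))) (f)) = p(2, 3) = 0

value = 0


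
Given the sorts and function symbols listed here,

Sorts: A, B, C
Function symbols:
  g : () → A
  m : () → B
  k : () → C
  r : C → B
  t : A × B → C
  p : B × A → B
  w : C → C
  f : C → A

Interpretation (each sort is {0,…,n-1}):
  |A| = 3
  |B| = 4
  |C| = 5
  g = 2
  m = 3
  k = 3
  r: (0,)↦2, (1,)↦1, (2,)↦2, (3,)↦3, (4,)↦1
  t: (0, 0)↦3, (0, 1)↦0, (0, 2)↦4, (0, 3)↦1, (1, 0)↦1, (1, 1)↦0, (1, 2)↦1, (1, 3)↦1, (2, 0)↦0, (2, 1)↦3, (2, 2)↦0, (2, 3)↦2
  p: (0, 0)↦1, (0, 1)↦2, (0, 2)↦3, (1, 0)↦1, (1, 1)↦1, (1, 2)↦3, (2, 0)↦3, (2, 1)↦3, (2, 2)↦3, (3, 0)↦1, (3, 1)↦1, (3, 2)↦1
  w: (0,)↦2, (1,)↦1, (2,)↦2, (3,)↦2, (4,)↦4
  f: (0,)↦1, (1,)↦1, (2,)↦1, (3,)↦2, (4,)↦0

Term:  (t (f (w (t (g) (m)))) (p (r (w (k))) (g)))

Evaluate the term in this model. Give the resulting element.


  g = 2
  m = 3
  (t (g) (m)) = t(2, 3) = 2
  (w (t (g) (m))) = w(2,) = 2
  (f (w (t (g) (m)))) = f(2,) = 1
  k = 3
  (w (k)) = w(3,) = 2
  (r (w (k))) = r(2,) = 2
  g = 2
  (p (r (w (k))) (g)) = p(2, 2) = 3
  (t (f (w (t (g) (m)))) (p (r (w (k))) (g))) = t(1, 3) = 1

value = 1


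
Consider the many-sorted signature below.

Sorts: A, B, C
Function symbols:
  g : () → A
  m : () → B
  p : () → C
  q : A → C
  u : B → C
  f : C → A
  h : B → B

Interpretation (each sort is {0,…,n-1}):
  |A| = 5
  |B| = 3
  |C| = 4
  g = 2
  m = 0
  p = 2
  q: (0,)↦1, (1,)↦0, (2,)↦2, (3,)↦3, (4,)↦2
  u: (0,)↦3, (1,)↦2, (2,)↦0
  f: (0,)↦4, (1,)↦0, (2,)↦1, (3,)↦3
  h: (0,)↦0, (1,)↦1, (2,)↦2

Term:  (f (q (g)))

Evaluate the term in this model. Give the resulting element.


  g = 2
  (q (g)) = q(2,) = 2
  (f (q (g))) = f(2,) = 1

value = 1


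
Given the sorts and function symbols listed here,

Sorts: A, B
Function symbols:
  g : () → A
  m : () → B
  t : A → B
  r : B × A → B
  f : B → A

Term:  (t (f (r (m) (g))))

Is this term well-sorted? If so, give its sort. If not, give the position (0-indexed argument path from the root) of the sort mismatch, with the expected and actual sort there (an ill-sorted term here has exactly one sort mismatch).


      (m) : B
      (g) : A
    (r (m) (g)) : B
  (f (r (m) (g))) : A
(t (f (r (m) (g)))) : B

well-sorted; sort = B


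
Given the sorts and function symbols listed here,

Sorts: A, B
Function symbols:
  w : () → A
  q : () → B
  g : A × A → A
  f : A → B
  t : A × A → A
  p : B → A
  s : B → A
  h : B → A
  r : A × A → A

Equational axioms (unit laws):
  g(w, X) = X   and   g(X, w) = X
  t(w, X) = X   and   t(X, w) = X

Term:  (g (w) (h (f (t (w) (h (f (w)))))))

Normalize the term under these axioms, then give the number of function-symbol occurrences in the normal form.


1. (g (w) (h (f (t (w) (h (f (w)))))))  →  (h (f (t (w) (h (f (w))))))
2. (h (f (t (w) (h (f (w))))))  →  (h (f (h (f (w)))))
normal form: (h (f (h (f (w)))))

size = 5


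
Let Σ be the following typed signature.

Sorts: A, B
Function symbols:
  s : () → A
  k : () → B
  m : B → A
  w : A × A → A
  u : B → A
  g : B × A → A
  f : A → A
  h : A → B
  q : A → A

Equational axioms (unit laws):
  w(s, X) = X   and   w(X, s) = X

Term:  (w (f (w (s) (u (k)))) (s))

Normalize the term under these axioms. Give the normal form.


1. (w (f (w (s) (u (k)))) (s))  →  (f (w (s) (u (k))))
2. (f (w (s) (u (k))))  →  (f (u (k)))

normal form = (f (u (k)))


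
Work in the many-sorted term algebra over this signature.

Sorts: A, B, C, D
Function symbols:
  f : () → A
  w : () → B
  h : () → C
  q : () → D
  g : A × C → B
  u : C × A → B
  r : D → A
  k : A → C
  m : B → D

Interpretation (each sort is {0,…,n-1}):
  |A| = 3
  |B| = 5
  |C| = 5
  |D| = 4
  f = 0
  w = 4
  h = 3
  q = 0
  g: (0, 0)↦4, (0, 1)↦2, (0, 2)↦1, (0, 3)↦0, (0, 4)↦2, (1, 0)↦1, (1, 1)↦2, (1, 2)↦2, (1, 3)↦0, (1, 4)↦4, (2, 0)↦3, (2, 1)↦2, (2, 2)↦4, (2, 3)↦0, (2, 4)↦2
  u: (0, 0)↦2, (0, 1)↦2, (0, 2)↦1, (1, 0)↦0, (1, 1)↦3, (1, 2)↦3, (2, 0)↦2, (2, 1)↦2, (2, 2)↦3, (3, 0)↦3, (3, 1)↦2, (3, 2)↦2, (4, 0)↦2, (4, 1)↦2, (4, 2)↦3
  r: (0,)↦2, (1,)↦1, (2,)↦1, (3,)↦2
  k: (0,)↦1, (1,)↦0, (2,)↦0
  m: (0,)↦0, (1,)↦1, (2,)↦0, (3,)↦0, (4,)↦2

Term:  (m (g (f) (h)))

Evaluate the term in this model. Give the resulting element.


  f = 0
  h = 3
  (g (f) (h)) = g(0, 3) = 0
  (m (g (f) (h))) = m(0,) = 0

value = 0


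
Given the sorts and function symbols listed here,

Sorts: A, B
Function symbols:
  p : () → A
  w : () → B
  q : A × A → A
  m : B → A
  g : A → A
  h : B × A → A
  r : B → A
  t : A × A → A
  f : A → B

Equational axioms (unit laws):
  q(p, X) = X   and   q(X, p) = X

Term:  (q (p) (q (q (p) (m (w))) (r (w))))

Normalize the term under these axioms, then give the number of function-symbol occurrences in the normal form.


size = 5

1. (q (p) (q (q (p) (m (w))) (r (w))))  →  (q (q (p) (m (w))) (r (w)))
2. (q (q (p) (m (w))) (r (w)))  →  (q (m (w)) (r (w)))
normal form: (q (m (w)) (r (w)))


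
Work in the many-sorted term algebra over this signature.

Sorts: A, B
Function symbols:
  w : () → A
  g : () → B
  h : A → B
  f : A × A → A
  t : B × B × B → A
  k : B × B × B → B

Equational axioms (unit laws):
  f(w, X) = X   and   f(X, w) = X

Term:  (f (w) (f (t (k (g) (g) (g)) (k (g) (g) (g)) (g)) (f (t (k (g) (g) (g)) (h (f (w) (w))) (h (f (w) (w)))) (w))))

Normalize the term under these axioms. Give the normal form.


1. (f (w) (f (t (k (g) (g) (g)) (k (g) (g) (g)) (g)) (f (t (k (g) (g) (g)) (h (f (w) (w))) (h (f (w) (w)))) (w))))  →  (f (t (k (g) (g) (g)) (k (g) (g) (g)) (g)) (f (t (k (g) (g) (g)) (h (f (w) (w))) (h (f (w) (w)))) (w)))
2. (f (t (k (g) (g) (g)) (k (g) (g) (g)) (g)) (f (t (k (g) (g) (g)) (h (f (w) (w))) (h (f (w) (w)))) (w)))  →  (f (t (k (g) (g) (g)) (k (g) (g) (g)) (g)) (t (k (g) (g) (g)) (h (f (w) (w))) (h (f (w) (w)))))
3. (f (t (k (g) (g) (g)) (k (g) (g) (g)) (g)) (t (k (g) (g) (g)) (h (f (w) (w))) (h (f (w) (w)))))  →  (f (t (k (g) (g) (g)) (k (g) (g) (g)) (g)) (t (k (g) (g) (g)) (h (w)) (h (f (w) (w)))))
4. (f (t (k (g) (g) (g)) (k (g) (g) (g)) (g)) (t (k (g) (g) (g)) (h (w)) (h (f (w) (w)))))  →  (f (t (k (g) (g) (g)) (k (g) (g) (g)) (g)) (t (k (g) (g) (g)) (h (w)) (h (w))))

normal form = (f (t (k (g) (g) (g)) (k (g) (g) (g)) (g)) (t (k (g) (g) (g)) (h (w)) (h (w))))


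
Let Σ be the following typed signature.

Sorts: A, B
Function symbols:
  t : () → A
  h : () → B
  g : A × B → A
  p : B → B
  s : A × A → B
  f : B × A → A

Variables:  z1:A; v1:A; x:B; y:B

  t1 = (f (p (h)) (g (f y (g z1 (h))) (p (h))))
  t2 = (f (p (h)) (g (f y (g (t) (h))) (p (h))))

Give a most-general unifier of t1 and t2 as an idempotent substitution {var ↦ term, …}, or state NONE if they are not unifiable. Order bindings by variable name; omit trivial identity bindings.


{z1 ↦ (t)}


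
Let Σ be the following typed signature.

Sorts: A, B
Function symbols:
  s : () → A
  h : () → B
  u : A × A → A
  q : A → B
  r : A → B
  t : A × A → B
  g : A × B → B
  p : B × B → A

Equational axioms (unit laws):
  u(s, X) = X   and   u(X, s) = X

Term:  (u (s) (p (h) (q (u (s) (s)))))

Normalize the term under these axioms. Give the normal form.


normal form = (p (h) (q (s)))

1. (u (s) (p (h) (q (u (s) (s)))))  →  (p (h) (q (u (s) (s))))
2. (p (h) (q (u (s) (s))))  →  (p (h) (q (s)))


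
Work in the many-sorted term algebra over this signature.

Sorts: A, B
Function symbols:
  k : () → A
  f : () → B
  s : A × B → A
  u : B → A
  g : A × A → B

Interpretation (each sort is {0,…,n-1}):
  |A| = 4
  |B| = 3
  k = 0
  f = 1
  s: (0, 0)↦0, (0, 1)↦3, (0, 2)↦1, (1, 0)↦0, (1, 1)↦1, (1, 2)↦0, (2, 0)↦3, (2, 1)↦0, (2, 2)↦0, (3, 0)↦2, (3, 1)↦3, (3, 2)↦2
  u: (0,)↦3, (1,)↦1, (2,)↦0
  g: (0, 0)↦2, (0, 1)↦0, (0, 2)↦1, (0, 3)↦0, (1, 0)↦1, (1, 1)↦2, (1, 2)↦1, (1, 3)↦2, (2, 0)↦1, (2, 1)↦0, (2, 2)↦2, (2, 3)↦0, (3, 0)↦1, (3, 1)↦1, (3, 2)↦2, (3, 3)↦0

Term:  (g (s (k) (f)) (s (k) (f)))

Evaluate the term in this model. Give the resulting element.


value = 0

  k = 0
  f = 1
  (s (k) (f)) = s(0, 1) = 3
  k = 0
  f = 1
  (s (k) (f)) = s(0, 1) = 3
  (g (s (k) (f)) (s (k) (f))) = g(3, 3) = 0


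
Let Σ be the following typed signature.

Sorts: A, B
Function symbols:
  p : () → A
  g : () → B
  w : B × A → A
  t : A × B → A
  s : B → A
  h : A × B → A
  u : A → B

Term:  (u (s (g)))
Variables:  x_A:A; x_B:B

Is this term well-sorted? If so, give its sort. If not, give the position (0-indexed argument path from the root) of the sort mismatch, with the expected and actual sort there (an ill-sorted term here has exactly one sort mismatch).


    (g) : B
  (s (g)) : A
(u (s (g))) : B

well-sorted; sort = B


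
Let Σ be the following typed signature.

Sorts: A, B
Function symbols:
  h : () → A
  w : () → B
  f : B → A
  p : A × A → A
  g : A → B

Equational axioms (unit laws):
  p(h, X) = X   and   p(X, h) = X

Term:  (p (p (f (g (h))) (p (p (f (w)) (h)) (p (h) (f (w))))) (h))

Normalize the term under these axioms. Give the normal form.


1. (p (p (f (g (h))) (p (p (f (w)) (h)) (p (h) (f (w))))) (h))  →  (p (f (g (h))) (p (p (f (w)) (h)) (p (h) (f (w)))))
2. (p (f (g (h))) (p (p (f (w)) (h)) (p (h) (f (w)))))  →  (p (f (g (h))) (p (f (w)) (p (h) (f (w)))))
3. (p (f (g (h))) (p (f (w)) (p (h) (f (w)))))  →  (p (f (g (h))) (p (f (w)) (f (w))))

normal form = (p (f (g (h))) (p (f (w)) (f (w))))


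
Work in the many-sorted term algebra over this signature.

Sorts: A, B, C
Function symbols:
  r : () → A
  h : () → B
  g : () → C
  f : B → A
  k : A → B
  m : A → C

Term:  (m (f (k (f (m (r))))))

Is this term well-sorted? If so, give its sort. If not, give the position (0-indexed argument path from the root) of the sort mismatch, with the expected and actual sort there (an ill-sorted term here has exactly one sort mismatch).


ill-sorted at position [0, 0, 0, 0]: expected B, got C

          (r) : A
        (m (r)) : C
      (f (m (r))) : ✗ arg 0 at [0, 0, 0, 0] has sort C, expected B
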